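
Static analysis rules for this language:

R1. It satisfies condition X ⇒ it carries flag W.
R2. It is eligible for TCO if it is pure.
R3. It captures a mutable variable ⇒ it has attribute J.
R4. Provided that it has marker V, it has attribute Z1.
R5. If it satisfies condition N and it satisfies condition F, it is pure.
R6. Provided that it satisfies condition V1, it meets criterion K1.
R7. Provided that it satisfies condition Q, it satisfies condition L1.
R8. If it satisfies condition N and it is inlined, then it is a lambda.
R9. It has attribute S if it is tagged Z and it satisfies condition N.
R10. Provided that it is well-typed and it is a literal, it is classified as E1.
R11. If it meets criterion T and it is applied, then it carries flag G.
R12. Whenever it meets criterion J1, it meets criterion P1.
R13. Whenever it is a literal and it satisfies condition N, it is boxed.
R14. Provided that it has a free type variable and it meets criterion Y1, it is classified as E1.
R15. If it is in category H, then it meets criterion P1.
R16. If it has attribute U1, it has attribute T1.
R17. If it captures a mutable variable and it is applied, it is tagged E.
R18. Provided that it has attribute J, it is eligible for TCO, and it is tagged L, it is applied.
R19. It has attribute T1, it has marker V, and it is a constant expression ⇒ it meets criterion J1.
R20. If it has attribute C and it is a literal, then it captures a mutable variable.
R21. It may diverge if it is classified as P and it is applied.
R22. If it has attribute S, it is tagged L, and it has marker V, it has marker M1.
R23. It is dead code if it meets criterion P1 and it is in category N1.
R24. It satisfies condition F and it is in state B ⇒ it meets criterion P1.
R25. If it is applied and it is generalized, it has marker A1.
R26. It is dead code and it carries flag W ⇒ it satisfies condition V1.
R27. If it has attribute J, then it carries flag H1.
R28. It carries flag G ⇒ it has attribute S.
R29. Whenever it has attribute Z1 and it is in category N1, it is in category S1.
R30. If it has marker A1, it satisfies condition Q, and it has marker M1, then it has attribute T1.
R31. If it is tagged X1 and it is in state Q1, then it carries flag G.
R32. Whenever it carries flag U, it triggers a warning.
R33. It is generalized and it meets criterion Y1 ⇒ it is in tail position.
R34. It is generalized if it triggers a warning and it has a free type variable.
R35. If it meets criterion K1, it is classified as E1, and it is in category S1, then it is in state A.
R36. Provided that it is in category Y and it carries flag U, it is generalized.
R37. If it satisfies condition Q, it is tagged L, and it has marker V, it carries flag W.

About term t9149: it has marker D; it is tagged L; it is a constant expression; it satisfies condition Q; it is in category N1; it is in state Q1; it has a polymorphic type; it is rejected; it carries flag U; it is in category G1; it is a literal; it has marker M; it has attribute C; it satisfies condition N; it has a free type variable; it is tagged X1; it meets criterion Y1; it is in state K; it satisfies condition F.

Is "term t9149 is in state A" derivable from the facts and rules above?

Forward chaining from the given facts derives: is pure, satisfies condition L1, is boxed, is classified as E1, captures a mutable variable, carries flag G, triggers a warning, is generalized, is eligible for TCO, has attribute J, is applied, has marker A1, carries flag H1, has attribute S, is in tail position, is tagged E.
The only rule concluding "it is in state A" is R35, which needs "it meets criterion K1"; that is never established.

No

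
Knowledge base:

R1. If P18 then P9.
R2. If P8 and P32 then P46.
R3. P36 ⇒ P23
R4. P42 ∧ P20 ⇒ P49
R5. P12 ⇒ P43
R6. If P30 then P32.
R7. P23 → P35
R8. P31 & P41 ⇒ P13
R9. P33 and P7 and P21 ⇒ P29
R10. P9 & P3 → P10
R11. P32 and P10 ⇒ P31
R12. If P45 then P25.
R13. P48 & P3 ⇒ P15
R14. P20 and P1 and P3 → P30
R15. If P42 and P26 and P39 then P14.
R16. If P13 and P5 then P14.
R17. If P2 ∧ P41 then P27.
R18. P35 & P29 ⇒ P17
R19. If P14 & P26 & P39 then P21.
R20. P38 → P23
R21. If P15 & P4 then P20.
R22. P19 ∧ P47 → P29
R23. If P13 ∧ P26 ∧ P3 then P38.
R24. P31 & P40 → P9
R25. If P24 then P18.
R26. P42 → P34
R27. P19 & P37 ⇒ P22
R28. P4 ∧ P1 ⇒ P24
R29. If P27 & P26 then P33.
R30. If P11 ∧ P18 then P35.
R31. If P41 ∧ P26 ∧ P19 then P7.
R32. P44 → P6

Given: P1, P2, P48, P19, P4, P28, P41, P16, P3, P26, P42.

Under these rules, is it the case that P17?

No

Forward chaining from the given facts derives: P15, P27, P20, P34, P24, P33, P7, P49, P30, P18, P9, P32, P10, P31, P13, P38, P23, P35.
The only rule concluding P17 is R18, which needs P29; that is never established.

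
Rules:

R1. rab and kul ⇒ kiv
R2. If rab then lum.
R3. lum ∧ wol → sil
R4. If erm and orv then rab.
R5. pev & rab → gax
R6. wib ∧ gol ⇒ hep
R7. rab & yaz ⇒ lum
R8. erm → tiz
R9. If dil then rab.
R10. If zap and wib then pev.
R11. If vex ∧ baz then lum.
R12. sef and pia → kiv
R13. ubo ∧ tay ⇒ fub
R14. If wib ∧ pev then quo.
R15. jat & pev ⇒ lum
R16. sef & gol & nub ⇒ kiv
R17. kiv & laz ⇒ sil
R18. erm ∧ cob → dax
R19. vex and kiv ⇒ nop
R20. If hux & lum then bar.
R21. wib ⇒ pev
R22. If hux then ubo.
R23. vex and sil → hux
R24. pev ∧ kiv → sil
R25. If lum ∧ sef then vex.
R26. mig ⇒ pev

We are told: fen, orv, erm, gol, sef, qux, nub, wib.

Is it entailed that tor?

No

Forward chaining from the given facts derives: rab, hep, tiz, kiv, pev, sil, lum, gax, quo, vex, nop, hux, bar, ubo.
No rule has tor as its conclusion, and it is not among the given facts.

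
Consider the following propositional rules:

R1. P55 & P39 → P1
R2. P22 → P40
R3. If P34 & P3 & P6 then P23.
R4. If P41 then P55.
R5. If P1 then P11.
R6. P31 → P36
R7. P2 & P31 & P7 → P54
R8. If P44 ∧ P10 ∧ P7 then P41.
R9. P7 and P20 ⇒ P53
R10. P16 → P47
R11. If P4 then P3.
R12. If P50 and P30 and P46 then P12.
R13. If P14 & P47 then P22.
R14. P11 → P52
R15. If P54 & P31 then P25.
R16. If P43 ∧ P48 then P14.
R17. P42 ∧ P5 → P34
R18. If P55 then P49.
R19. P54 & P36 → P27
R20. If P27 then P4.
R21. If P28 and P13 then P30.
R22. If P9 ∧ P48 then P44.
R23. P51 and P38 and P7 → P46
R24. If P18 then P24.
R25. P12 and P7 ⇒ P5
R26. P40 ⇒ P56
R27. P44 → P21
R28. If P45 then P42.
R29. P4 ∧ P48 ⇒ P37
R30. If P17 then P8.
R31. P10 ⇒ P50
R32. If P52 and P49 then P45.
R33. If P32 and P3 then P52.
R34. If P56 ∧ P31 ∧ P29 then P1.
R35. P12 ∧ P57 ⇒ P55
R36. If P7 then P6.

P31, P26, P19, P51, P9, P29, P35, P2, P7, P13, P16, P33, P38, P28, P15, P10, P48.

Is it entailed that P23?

No

Forward chaining from the given facts derives: P36, P54, P47, P25, P27, P4, P30, P44, P46, P21, P37, P50, P6, P41, P3, P12, P5, P55, P49.
The only rule concluding P23 is R3, which needs P34; that is never established.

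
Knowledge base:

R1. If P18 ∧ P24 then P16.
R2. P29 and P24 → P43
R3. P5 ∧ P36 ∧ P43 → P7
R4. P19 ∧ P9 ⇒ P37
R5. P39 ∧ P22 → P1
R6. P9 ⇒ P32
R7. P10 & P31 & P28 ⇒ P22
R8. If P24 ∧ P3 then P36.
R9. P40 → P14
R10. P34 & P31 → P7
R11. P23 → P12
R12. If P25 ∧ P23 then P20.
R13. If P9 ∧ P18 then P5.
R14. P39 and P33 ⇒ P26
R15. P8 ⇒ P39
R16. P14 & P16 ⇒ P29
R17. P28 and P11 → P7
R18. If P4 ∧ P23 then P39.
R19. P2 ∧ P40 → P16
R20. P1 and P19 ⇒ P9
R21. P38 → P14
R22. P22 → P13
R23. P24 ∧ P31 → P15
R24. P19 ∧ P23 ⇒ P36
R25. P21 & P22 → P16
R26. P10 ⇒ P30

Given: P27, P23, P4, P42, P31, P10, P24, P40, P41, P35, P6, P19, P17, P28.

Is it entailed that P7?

No

Forward chaining from the given facts derives: P22, P14, P12, P39, P13, P15, P36, P30, P1, P9, P37, P32.
Rules concluding P7: R3 needs P5; R10 needs P34; R17 needs P11 — none of these are established.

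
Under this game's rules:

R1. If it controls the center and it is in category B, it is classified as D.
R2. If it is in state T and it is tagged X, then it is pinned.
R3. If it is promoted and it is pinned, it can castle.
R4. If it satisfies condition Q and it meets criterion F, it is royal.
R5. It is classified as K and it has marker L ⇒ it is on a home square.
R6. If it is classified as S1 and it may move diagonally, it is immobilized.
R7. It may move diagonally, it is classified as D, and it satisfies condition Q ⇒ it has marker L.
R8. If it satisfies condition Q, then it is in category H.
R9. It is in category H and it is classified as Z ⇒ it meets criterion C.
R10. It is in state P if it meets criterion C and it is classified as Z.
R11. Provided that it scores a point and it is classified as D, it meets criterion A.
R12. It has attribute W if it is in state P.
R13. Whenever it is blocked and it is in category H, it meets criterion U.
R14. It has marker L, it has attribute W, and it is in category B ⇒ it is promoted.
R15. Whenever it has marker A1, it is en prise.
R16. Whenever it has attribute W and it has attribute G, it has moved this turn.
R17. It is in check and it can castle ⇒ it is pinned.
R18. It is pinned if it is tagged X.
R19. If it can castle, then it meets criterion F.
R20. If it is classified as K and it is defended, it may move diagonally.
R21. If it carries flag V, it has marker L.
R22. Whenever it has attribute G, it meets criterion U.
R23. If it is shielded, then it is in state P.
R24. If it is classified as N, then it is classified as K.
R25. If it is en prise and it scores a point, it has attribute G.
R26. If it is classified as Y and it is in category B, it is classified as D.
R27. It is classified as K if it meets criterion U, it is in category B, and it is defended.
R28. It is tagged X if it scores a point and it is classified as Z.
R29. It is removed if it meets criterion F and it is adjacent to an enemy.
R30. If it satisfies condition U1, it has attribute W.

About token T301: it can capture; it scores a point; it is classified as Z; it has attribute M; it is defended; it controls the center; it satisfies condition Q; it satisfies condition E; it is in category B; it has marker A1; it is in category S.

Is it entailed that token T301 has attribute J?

Forward chaining from the given facts derives: is classified as D, is in category H, meets criterion C, is in state P, meets criterion A, has attribute W, is en prise, has attribute G, is tagged X, has moved this turn, is pinned, meets criterion U, is classified as K, may move diagonally, has marker L, is promoted, can castle, is on a home square, meets criterion F, is royal.
No rule has "it has attribute J" as its conclusion, and it is not among the given facts.

No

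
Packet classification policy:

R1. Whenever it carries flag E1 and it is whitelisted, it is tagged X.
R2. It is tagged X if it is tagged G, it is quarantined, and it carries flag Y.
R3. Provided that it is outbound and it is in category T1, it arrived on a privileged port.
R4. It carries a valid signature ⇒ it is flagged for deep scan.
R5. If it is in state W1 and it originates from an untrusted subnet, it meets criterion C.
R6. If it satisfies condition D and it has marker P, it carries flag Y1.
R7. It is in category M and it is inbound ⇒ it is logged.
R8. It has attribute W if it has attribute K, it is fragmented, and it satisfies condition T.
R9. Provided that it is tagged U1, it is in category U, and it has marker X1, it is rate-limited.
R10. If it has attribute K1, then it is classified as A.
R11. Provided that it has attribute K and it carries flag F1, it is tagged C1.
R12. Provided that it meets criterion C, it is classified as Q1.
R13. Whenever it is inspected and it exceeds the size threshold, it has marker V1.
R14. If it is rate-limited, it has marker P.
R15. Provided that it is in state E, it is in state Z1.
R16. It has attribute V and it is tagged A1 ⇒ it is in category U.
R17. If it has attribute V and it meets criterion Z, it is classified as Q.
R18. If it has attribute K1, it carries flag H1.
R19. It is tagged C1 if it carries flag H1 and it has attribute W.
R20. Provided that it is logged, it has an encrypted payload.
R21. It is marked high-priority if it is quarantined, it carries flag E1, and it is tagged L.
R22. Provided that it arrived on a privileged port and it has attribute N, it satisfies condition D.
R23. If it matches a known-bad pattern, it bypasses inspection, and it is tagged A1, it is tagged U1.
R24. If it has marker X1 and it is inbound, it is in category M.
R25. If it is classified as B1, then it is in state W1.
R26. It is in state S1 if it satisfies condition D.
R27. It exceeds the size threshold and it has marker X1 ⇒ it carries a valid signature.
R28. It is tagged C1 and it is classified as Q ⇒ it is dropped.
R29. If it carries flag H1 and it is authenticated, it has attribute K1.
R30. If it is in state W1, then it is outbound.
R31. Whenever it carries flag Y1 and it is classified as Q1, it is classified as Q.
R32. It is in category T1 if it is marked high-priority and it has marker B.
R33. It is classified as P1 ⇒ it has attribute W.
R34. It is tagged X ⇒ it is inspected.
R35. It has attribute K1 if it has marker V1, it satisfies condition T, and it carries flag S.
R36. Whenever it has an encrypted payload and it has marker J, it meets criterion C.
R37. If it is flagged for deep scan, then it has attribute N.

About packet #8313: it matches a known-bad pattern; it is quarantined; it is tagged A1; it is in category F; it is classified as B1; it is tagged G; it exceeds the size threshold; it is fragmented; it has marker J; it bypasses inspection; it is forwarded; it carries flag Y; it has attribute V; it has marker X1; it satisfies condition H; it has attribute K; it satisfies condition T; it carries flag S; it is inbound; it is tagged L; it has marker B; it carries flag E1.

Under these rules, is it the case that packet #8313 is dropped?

Yes

By R2 (it is tagged G, it is quarantined, it carries flag Y): it is tagged X.
By R8 (it has attribute K, it is fragmented, it satisfies condition T): it has attribute W.
By R16 (it has attribute V, it is tagged A1): it is in category U.
By R21 (it is quarantined, it carries flag E1, it is tagged L): it is marked high-priority.
By R23 (it matches a known-bad pattern, it bypasses inspection, it is tagged A1): it is tagged U1.
By R24 (it has marker X1, it is inbound): it is in category M.
By R25 (it is classified as B1): it is in state W1.
By R27 (it exceeds the size threshold, it has marker X1): it carries a valid signature.
By R30 (it is in state W1): it is outbound.
By R32 (it is marked high-priority, it has marker B): it is in category T1.
By R34 (it is tagged X): it is inspected.
By R3 (it is outbound, it is in category T1): it arrived on a privileged port.
By R4 (it carries a valid signature): it is flagged for deep scan.
By R7 (it is in category M, it is inbound): it is logged.
By R9 (it is tagged U1, it is in category U, it has marker X1): it is rate-limited.
By R13 (it is inspected, it exceeds the size threshold): it has marker V1.
By R14 (it is rate-limited): it has marker P.
By R20 (it is logged): it has an encrypted payload.
By R35 (it has marker V1, it satisfies condition T, it carries flag S): it has attribute K1.
By R36 (it has an encrypted payload, it has marker J): it meets criterion C.
By R37 (it is flagged for deep scan): it has attribute N.
By R12 (it meets criterion C): it is classified as Q1.
By R18 (it has attribute K1): it carries flag H1.
By R19 (it carries flag H1, it has attribute W): it is tagged C1.
By R22 (it arrived on a privileged port, it has attribute N): it satisfies condition D.
By R6 (it satisfies condition D, it has marker P): it carries flag Y1.
By R31 (it carries flag Y1, it is classified as Q1): it is classified as Q.
By R28 (it is tagged C1, it is classified as Q): it is dropped.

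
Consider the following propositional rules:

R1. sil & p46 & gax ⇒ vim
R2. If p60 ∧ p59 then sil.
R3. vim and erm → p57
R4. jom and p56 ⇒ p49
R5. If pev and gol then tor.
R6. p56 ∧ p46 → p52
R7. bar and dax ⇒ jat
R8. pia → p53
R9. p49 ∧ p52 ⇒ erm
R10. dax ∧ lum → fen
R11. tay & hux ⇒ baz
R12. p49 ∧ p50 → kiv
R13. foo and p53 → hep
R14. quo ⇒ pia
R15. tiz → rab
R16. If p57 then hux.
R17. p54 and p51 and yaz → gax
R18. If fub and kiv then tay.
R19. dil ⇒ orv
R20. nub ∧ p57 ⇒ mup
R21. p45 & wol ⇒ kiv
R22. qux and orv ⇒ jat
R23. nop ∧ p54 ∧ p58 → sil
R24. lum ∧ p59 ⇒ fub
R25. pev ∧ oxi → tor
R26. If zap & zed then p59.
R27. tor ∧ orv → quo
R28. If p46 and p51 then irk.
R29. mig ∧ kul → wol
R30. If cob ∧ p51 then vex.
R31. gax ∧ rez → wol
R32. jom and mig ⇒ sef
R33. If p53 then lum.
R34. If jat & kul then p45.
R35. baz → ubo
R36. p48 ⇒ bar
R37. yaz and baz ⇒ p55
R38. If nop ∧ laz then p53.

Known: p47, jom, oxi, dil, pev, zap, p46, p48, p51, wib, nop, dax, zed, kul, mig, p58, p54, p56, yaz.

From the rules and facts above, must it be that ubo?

Yes

p49  (by R4: jom, p56)
p52  (by R6: p56, p46)
erm  (by R9: p49, p52)
gax  (by R17: p54, p51, yaz)
orv  (by R19: dil)
sil  (by R23: nop, p54, p58)
tor  (by R25: pev, oxi)
p59  (by R26: zap, zed)
quo  (by R27: tor, orv)
wol  (by R29: mig, kul)
bar  (by R36: p48)
vim  (by R1: sil, p46, gax)
p57  (by R3: vim, erm)
jat  (by R7: bar, dax)
pia  (by R14: quo)
hux  (by R16: p57)
p45  (by R34: jat, kul)
p53  (by R8: pia)
kiv  (by R21: p45, wol)
lum  (by R33: p53)
fub  (by R24: lum, p59)
tay  (by R18: fub, kiv)
baz  (by R11: tay, hux)
ubo  (by R35: baz)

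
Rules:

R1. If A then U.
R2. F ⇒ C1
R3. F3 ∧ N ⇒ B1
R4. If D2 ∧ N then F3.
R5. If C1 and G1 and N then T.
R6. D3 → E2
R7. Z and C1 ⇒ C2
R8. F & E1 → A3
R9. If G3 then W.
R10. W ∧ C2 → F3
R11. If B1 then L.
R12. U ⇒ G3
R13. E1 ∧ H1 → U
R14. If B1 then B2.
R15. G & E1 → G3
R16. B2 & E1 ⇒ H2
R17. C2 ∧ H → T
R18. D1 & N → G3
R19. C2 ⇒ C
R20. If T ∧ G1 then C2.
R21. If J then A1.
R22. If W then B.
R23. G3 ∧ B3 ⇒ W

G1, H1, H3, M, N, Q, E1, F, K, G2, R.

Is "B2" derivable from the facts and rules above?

C1  (by R2: F)
T  (by R5: C1, G1, N)
U  (by R13: E1, H1)
C2  (by R20: T, G1)
G3  (by R12: U)
W  (by R9: G3)
F3  (by R10: W, C2)
B1  (by R3: F3, N)
B2  (by R14: B1)

Yes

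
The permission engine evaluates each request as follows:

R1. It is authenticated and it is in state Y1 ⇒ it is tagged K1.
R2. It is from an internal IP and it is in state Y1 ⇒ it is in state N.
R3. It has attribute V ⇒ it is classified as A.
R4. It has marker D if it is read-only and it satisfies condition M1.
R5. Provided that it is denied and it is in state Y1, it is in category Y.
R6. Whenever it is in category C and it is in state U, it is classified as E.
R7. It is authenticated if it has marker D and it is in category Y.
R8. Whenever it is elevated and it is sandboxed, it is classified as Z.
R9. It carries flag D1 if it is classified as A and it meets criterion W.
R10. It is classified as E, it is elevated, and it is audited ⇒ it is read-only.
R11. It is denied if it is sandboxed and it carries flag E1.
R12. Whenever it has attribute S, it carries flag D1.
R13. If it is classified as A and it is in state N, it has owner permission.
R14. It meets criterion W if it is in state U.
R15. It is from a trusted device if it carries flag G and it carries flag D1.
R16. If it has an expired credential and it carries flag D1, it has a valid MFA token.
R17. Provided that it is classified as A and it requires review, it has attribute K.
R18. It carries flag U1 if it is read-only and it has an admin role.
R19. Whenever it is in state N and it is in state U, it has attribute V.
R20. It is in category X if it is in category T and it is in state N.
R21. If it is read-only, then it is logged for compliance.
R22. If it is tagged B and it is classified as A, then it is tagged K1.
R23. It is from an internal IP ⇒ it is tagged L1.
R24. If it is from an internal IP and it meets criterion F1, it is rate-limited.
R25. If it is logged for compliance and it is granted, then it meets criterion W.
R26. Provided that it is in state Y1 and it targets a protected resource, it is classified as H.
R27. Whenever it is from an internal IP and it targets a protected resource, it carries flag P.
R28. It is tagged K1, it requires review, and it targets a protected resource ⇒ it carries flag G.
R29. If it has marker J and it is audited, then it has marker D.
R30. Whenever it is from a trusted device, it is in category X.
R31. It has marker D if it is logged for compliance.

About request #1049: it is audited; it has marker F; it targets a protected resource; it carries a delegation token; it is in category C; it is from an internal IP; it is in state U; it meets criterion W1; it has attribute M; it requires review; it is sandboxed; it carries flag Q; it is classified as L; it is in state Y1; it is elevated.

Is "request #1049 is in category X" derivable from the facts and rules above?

No

Forward chaining from the given facts derives: is in state N, is classified as E, is classified as Z, is read-only, meets criterion W, has attribute V, is logged for compliance, is tagged L1, is classified as H, carries flag P, has marker D, is classified as A, carries flag D1, has owner permission, has attribute K.
Rules concluding "it is in category X": R20 needs "it is in category T"; R30 needs "it is from a trusted device" — none of these are established.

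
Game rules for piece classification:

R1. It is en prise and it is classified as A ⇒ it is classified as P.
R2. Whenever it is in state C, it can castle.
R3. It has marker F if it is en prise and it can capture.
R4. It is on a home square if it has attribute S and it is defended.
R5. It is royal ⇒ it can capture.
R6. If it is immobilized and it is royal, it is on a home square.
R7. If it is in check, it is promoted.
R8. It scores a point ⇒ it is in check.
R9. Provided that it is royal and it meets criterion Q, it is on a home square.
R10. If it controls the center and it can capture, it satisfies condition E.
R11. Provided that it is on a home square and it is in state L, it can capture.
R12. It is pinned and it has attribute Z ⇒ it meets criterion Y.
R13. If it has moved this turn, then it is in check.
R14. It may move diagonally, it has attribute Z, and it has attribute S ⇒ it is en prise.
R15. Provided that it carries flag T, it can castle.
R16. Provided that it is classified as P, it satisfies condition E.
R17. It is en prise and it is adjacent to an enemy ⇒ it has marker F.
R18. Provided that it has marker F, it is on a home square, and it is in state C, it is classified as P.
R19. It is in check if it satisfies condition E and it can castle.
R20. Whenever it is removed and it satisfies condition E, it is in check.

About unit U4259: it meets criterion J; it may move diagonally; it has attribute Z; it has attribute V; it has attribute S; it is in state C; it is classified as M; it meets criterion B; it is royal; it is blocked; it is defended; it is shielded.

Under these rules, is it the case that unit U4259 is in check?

Yes

By R2 (it is in state C): it can castle.
By R4 (it has attribute S, it is defended): it is on a home square.
By R5 (it is royal): it can capture.
By R14 (it may move diagonally, it has attribute Z, it has attribute S): it is en prise.
By R3 (it is en prise, it can capture): it has marker F.
By R18 (it has marker F, it is on a home square, it is in state C): it is classified as P.
By R16 (it is classified as P): it satisfies condition E.
By R19 (it satisfies condition E, it can castle): it is in check.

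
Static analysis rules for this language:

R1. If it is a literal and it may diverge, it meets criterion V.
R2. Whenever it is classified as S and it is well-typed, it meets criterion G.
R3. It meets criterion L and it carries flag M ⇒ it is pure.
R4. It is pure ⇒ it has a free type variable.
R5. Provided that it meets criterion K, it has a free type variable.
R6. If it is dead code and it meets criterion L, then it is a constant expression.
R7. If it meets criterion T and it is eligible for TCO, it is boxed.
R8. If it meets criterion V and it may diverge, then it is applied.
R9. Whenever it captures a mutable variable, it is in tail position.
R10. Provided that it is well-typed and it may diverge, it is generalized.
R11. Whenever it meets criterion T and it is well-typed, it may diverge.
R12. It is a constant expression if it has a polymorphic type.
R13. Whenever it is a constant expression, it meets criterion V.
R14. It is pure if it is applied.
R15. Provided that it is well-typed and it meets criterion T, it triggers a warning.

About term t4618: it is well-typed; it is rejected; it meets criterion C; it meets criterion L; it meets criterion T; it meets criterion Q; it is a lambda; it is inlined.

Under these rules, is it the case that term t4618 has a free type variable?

No

Forward chaining from the given facts derives: may diverge, triggers a warning, is generalized.
Rules concluding "it has a free type variable": R4 needs "it is pure"; R5 needs "it meets criterion K" — none of these are established.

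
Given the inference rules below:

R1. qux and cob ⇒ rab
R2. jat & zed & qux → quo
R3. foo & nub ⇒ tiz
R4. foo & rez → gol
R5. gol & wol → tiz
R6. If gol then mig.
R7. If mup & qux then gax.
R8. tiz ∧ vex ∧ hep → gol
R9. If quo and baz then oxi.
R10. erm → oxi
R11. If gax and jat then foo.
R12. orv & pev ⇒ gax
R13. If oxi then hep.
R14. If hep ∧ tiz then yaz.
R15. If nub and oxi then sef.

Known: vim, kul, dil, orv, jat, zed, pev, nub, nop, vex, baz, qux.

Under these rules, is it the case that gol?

Yes

quo  (by R2: jat, zed, qux)
oxi  (by R9: quo, baz)
gax  (by R12: orv, pev)
hep  (by R13: oxi)
foo  (by R11: gax, jat)
tiz  (by R3: foo, nub)
gol  (by R8: tiz, vex, hep)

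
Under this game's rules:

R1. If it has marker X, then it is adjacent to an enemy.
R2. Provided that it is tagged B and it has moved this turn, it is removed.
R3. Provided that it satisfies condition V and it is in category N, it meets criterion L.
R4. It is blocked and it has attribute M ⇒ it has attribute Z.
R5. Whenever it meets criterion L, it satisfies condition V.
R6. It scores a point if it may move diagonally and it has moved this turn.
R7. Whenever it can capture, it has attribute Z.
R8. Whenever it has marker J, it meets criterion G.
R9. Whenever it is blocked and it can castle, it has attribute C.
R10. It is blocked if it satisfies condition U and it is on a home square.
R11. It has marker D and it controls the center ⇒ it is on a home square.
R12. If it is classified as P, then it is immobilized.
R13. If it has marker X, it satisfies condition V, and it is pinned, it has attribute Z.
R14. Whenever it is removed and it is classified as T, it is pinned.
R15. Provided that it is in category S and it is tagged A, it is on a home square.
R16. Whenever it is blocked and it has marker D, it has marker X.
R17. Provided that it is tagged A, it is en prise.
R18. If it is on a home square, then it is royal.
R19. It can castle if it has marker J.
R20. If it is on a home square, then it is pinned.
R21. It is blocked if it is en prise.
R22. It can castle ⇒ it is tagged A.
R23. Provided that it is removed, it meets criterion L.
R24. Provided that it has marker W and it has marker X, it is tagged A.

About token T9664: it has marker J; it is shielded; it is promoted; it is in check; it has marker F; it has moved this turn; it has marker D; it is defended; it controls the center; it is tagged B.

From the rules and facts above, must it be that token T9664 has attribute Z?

By R2 (it is tagged B, it has moved this turn): it is removed.
By R11 (it has marker D, it controls the center): it is on a home square.
By R19 (it has marker J): it can castle.
By R20 (it is on a home square): it is pinned.
By R22 (it can castle): it is tagged A.
By R23 (it is removed): it meets criterion L.
By R5 (it meets criterion L): it satisfies condition V.
By R17 (it is tagged A): it is en prise.
By R21 (it is en prise): it is blocked.
By R16 (it is blocked, it has marker D): it has marker X.
By R13 (it has marker X, it satisfies condition V, it is pinned): it has attribute Z.

Yes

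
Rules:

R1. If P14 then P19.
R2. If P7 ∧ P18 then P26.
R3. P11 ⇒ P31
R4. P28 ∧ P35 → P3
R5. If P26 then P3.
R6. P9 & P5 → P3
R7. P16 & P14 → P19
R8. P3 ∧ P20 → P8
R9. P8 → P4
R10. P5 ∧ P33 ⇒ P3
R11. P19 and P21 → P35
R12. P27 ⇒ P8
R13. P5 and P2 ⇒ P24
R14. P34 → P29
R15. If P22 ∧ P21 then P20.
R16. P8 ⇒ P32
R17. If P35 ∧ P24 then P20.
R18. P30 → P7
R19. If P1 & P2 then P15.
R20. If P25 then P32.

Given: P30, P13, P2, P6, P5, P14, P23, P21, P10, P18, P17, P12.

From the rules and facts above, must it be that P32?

Yes

P19  (by R1: P14)
P35  (by R11: P19, P21)
P24  (by R13: P5, P2)
P20  (by R17: P35, P24)
P7  (by R18: P30)
P26  (by R2: P7, P18)
P3  (by R5: P26)
P8  (by R8: P3, P20)
P32  (by R16: P8)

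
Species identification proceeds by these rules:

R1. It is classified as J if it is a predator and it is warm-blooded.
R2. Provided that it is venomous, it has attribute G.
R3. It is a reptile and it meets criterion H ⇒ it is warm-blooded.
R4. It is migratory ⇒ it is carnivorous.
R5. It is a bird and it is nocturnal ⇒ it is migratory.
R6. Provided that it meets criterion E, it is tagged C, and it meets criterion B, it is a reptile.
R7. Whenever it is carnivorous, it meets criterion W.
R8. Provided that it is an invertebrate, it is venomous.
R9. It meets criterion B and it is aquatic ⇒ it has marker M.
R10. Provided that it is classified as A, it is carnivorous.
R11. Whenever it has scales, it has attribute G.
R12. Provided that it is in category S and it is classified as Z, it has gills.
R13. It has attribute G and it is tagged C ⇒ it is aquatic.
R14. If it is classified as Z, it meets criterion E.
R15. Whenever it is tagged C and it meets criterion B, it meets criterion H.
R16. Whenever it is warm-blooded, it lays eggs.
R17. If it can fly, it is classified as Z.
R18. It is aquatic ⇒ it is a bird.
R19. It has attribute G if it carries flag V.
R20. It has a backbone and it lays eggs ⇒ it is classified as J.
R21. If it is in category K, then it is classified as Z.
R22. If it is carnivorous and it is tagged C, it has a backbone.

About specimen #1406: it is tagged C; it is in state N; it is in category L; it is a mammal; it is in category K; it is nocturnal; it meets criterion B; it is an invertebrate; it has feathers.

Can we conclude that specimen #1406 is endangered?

Forward chaining from the given facts derives: is venomous, meets criterion H, is classified as Z, has attribute G, is aquatic, meets criterion E, is a bird, is migratory, is a reptile, has marker M, is warm-blooded, is carnivorous, meets criterion W, lays eggs, has a backbone, is classified as J.
No rule has "it is endangered" as its conclusion, and it is not among the given facts.

No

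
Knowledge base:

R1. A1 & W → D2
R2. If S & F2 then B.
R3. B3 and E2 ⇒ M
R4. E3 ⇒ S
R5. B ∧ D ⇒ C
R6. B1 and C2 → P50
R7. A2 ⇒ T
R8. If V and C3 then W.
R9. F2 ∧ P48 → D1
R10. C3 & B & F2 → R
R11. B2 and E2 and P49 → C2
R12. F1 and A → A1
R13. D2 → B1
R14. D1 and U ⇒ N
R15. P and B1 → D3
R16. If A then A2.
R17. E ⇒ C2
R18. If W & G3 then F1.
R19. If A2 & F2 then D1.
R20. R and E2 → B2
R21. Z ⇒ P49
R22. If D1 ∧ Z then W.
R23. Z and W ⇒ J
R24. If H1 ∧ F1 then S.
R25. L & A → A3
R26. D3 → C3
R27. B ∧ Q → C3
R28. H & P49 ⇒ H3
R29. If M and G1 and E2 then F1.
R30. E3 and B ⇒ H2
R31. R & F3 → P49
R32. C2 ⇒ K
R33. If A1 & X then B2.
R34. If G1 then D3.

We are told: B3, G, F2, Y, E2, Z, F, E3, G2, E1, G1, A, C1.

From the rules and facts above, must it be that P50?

M  (by R3: B3, E2)
S  (by R4: E3)
A2  (by R16: A)
D1  (by R19: A2, F2)
P49  (by R21: Z)
W  (by R22: D1, Z)
F1  (by R29: M, G1, E2)
D3  (by R34: G1)
B  (by R2: S, F2)
A1  (by R12: F1, A)
C3  (by R26: D3)
D2  (by R1: A1, W)
R  (by R10: C3, B, F2)
B1  (by R13: D2)
B2  (by R20: R, E2)
C2  (by R11: B2, E2, P49)
P50  (by R6: B1, C2)

Yes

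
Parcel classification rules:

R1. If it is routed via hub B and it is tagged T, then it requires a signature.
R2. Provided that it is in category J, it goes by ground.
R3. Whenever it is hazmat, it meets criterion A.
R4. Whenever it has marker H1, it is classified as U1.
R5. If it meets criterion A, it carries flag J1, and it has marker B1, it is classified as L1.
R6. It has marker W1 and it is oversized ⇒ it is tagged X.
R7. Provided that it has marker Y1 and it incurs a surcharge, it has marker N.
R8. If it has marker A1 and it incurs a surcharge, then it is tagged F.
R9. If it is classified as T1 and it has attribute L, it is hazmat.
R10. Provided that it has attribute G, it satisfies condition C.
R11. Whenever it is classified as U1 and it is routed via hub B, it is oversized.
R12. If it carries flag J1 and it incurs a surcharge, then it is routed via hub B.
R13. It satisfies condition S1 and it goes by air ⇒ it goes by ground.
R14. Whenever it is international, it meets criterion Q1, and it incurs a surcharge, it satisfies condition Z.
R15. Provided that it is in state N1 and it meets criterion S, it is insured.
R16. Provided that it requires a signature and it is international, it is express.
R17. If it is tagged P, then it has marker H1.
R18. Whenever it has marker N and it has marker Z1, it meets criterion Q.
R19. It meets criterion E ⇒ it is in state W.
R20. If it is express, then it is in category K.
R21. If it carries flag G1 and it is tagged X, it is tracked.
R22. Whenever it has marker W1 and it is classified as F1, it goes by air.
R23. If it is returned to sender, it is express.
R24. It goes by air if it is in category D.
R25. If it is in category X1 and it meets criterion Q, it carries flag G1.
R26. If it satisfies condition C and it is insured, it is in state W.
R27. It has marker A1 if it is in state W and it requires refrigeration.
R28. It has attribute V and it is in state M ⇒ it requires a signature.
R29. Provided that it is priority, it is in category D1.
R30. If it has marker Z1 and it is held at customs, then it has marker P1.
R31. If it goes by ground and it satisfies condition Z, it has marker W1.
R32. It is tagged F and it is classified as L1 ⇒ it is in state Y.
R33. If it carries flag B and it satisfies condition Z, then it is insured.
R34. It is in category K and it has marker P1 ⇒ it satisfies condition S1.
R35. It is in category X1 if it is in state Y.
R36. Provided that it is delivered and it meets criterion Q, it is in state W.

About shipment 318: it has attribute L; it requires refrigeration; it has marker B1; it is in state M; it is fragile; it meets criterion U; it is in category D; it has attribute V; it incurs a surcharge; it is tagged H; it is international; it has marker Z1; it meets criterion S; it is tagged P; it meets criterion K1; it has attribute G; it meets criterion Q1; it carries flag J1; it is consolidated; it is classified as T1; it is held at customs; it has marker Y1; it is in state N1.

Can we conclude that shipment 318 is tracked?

Yes

By R7 (it has marker Y1, it incurs a surcharge): it has marker N.
By R9 (it is classified as T1, it has attribute L): it is hazmat.
By R10 (it has attribute G): it satisfies condition C.
By R12 (it carries flag J1, it incurs a surcharge): it is routed via hub B.
By R14 (it is international, it meets criterion Q1, it incurs a surcharge): it satisfies condition Z.
By R15 (it is in state N1, it meets criterion S): it is insured.
By R17 (it is tagged P): it has marker H1.
By R18 (it has marker N, it has marker Z1): it meets criterion Q.
By R24 (it is in category D): it goes by air.
By R26 (it satisfies condition C, it is insured): it is in state W.
By R27 (it is in state W, it requires refrigeration): it has marker A1.
By R28 (it has attribute V, it is in state M): it requires a signature.
By R30 (it has marker Z1, it is held at customs): it has marker P1.
By R3 (it is hazmat): it meets criterion A.
By R4 (it has marker H1): it is classified as U1.
By R5 (it meets criterion A, it carries flag J1, it has marker B1): it is classified as L1.
By R8 (it has marker A1, it incurs a surcharge): it is tagged F.
By R11 (it is classified as U1, it is routed via hub B): it is oversized.
By R16 (it requires a signature, it is international): it is express.
By R20 (it is express): it is in category K.
By R32 (it is tagged F, it is classified as L1): it is in state Y.
By R34 (it is in category K, it has marker P1): it satisfies condition S1.
By R35 (it is in state Y): it is in category X1.
By R13 (it satisfies condition S1, it goes by air): it goes by ground.
By R25 (it is in category X1, it meets criterion Q): it carries flag G1.
By R31 (it goes by ground, it satisfies condition Z): it has marker W1.
By R6 (it has marker W1, it is oversized): it is tagged X.
By R21 (it carries flag G1, it is tagged X): it is tracked.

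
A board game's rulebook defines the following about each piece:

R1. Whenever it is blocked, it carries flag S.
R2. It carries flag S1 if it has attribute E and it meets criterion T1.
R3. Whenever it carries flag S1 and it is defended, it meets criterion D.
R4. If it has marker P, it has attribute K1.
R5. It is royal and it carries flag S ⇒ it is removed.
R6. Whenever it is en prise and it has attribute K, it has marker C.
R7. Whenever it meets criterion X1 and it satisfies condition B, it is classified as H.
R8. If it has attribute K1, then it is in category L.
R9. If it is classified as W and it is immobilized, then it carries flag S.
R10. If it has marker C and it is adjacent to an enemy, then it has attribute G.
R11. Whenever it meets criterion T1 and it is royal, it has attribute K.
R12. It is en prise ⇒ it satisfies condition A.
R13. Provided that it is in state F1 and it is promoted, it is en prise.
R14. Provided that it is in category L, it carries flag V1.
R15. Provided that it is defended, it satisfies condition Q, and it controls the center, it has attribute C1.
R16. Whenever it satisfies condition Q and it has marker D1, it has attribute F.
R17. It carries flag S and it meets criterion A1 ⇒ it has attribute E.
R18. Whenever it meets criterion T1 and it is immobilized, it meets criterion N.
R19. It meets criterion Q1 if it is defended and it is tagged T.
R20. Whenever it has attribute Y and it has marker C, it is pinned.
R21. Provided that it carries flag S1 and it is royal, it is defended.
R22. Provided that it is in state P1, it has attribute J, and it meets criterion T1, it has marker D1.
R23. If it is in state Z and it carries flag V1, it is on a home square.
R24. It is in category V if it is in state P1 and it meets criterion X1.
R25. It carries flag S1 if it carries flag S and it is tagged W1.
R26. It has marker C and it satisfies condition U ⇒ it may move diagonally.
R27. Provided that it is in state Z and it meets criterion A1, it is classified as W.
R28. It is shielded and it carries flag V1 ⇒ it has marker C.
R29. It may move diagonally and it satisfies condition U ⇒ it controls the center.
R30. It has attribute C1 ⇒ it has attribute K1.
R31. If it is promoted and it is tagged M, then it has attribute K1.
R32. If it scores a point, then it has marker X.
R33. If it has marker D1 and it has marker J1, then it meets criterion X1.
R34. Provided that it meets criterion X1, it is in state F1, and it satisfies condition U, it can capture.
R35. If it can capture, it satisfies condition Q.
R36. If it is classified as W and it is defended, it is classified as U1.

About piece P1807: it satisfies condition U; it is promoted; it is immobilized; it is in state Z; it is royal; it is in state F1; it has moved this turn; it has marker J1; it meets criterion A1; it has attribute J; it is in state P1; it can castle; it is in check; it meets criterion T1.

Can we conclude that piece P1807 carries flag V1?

By R11 (it meets criterion T1, it is royal): it has attribute K.
By R13 (it is in state F1, it is promoted): it is en prise.
By R22 (it is in state P1, it has attribute J, it meets criterion T1): it has marker D1.
By R27 (it is in state Z, it meets criterion A1): it is classified as W.
By R33 (it has marker D1, it has marker J1): it meets criterion X1.
By R34 (it meets criterion X1, it is in state F1, it satisfies condition U): it can capture.
By R35 (it can capture): it satisfies condition Q.
By R6 (it is en prise, it has attribute K): it has marker C.
By R9 (it is classified as W, it is immobilized): it carries flag S.
By R17 (it carries flag S, it meets criterion A1): it has attribute E.
By R26 (it has marker C, it satisfies condition U): it may move diagonally.
By R29 (it may move diagonally, it satisfies condition U): it controls the center.
By R2 (it has attribute E, it meets criterion T1): it carries flag S1.
By R21 (it carries flag S1, it is royal): it is defended.
By R15 (it is defended, it satisfies condition Q, it controls the center): it has attribute C1.
By R30 (it has attribute C1): it has attribute K1.
By R8 (it has attribute K1): it is in category L.
By R14 (it is in category L): it carries flag V1.

Yes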